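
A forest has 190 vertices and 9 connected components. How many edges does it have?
181 (Each of the 9 component trees on V_i vertices has V_i - 1 edges; summing gives V - C = 190 - 9 = 181)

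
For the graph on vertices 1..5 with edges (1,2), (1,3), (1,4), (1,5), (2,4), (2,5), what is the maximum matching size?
2 (matching: (1,5), (2,4); upper bound floor(n/2) = floor(5/2) = 2)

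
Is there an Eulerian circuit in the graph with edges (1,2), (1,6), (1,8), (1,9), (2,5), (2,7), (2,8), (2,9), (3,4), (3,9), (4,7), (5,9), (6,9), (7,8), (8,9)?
No (2 vertices have odd degree: {2, 7}; Eulerian circuit requires 0)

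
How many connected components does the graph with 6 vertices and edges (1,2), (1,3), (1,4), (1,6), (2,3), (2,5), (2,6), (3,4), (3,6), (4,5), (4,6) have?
1 (components: {1, 2, 3, 4, 5, 6})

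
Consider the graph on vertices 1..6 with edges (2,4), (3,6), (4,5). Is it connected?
No, it has 3 components: {1}, {2, 4, 5}, {3, 6}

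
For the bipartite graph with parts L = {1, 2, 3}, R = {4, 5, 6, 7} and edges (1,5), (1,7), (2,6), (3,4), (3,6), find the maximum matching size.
3 (matching: (1,7), (2,6), (3,4); upper bound min(|L|,|R|) = min(3,4) = 3)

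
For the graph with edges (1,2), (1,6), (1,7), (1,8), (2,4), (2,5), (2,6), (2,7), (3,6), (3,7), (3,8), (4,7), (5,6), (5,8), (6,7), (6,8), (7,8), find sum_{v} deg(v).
34 (handshake: sum of degrees = 2|E| = 2 x 17 = 34)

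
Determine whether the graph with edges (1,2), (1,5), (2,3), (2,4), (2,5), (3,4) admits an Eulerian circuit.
Yes (the graph is connected and all 5 vertices have even degree)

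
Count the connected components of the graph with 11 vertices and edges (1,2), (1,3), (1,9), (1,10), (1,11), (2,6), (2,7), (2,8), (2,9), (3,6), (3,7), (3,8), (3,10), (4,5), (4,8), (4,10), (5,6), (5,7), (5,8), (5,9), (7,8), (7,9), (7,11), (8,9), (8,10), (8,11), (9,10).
1 (components: {1, 2, 3, 4, 5, 6, 7, 8, 9, 10, 11})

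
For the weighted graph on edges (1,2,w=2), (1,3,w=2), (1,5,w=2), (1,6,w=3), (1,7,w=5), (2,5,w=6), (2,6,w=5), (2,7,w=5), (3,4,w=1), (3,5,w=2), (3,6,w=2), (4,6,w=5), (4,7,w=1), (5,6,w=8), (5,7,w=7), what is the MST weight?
10 (MST edges: (1,2,w=2), (1,3,w=2), (1,5,w=2), (3,4,w=1), (3,6,w=2), (4,7,w=1); sum of weights 2 + 2 + 2 + 1 + 2 + 1 = 10)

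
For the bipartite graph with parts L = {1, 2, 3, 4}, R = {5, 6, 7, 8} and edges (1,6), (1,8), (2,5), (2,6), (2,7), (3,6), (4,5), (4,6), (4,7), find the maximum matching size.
4 (matching: (1,8), (2,7), (3,6), (4,5); upper bound min(|L|,|R|) = min(4,4) = 4)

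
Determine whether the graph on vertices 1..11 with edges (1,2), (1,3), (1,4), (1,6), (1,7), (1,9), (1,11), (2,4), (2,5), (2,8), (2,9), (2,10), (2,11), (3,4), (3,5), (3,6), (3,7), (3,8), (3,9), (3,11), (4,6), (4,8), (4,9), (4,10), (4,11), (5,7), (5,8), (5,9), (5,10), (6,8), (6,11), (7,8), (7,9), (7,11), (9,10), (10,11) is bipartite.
No (odd cycle of length 3: 3 -> 1 -> 4 -> 3)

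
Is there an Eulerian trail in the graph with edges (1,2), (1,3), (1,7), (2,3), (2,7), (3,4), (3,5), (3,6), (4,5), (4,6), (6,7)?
No (6 vertices have odd degree: {1, 2, 3, 4, 6, 7}; Eulerian path requires 0 or 2)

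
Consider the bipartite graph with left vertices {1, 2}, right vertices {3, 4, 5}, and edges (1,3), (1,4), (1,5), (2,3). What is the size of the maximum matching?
2 (matching: (1,5), (2,3); upper bound min(|L|,|R|) = min(2,3) = 2)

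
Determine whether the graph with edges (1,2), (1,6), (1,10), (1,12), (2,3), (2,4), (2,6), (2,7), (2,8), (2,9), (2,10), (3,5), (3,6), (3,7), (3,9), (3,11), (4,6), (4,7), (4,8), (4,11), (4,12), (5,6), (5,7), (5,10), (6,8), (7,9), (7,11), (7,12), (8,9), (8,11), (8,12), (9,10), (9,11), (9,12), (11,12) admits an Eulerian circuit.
No (2 vertices have odd degree: {7, 9}; Eulerian circuit requires 0)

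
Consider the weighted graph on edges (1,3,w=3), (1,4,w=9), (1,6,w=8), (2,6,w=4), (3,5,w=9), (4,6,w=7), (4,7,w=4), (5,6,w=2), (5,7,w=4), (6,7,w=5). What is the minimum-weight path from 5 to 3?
9 (path: 5 -> 3; weights 9 = 9)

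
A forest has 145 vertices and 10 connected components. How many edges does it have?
135 (Each of the 10 component trees on V_i vertices has V_i - 1 edges; summing gives V - C = 145 - 10 = 135)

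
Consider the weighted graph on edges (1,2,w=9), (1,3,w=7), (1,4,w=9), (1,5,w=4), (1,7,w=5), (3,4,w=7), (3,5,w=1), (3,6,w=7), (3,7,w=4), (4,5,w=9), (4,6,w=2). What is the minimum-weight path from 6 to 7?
11 (path: 6 -> 3 -> 7; weights 7 + 4 = 11)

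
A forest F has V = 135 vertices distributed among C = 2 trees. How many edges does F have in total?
133 (Each of the 2 component trees on V_i vertices has V_i - 1 edges; summing gives V - C = 135 - 2 = 133)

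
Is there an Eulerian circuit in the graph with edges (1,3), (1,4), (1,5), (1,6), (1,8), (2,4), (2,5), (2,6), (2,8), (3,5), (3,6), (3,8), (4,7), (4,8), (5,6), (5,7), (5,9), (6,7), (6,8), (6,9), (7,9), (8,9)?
No (2 vertices have odd degree: {1, 6}; Eulerian circuit requires 0)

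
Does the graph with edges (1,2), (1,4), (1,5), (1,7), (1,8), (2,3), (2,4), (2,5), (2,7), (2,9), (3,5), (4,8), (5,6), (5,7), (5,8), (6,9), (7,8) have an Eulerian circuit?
No (2 vertices have odd degree: {1, 4}; Eulerian circuit requires 0)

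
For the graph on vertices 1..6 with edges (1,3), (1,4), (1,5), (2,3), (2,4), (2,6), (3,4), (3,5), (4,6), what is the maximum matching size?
3 (matching: (1,4), (2,6), (3,5); upper bound floor(n/2) = floor(6/2) = 3)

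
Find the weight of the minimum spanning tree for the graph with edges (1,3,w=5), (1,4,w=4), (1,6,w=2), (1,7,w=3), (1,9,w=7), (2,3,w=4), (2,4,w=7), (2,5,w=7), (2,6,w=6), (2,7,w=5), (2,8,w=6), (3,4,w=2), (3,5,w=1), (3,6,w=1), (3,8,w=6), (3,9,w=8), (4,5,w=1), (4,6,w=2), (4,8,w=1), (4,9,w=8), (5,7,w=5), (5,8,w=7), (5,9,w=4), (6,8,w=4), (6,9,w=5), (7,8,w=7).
17 (MST edges: (1,6,w=2), (1,7,w=3), (2,3,w=4), (3,5,w=1), (3,6,w=1), (4,5,w=1), (4,8,w=1), (5,9,w=4); sum of weights 2 + 3 + 4 + 1 + 1 + 1 + 1 + 4 = 17)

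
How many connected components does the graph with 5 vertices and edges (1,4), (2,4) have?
3 (components: {1, 2, 4}, {3}, {5})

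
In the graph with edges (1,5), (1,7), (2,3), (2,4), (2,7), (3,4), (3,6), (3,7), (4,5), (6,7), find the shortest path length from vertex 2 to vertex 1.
2 (path: 2 -> 7 -> 1, 2 edges)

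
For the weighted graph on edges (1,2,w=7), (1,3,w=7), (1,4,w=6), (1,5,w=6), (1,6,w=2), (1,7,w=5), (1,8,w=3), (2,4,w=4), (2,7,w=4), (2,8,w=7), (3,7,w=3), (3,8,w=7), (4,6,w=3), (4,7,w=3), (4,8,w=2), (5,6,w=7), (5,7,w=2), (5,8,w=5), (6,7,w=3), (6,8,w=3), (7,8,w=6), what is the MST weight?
19 (MST edges: (1,6,w=2), (1,8,w=3), (2,4,w=4), (3,7,w=3), (4,7,w=3), (4,8,w=2), (5,7,w=2); sum of weights 2 + 3 + 4 + 3 + 3 + 2 + 2 = 19)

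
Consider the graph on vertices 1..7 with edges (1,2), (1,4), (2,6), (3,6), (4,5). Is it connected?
No, it has 2 components: {1, 2, 3, 4, 5, 6}, {7}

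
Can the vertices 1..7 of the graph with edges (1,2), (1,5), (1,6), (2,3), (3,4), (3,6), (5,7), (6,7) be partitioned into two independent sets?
Yes. Partition: {1, 3, 7}, {2, 4, 5, 6}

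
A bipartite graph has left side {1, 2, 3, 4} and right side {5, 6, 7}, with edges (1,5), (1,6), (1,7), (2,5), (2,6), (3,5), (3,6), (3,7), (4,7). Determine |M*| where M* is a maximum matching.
3 (matching: (1,7), (2,6), (3,5); upper bound min(|L|,|R|) = min(4,3) = 3)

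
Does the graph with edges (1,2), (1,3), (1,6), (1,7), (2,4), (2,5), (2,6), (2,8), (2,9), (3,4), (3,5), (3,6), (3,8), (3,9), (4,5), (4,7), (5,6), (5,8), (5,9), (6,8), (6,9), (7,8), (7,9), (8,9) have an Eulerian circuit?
Yes (the graph is connected and all 9 vertices have even degree)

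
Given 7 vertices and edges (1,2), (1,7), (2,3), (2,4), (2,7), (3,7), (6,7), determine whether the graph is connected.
No, it has 2 components: {1, 2, 3, 4, 6, 7}, {5}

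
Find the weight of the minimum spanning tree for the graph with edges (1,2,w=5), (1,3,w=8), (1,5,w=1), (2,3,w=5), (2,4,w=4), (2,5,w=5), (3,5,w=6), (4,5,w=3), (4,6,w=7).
20 (MST edges: (1,5,w=1), (2,3,w=5), (2,4,w=4), (4,5,w=3), (4,6,w=7); sum of weights 1 + 5 + 4 + 3 + 7 = 20)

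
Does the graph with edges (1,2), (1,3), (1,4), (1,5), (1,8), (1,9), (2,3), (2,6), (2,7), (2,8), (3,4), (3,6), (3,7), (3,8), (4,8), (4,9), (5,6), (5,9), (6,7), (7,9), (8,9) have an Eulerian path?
No (4 vertices have odd degree: {2, 5, 8, 9}; Eulerian path requires 0 or 2)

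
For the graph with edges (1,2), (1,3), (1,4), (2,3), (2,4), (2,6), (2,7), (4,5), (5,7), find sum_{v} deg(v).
18 (handshake: sum of degrees = 2|E| = 2 x 9 = 18)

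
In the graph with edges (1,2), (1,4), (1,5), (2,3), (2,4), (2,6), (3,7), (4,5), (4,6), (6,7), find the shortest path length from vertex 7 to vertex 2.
2 (path: 7 -> 6 -> 2, 2 edges)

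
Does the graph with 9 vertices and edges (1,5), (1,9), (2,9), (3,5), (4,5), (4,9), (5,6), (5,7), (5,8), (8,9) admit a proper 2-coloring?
Yes. Partition: {1, 2, 3, 4, 6, 7, 8}, {5, 9}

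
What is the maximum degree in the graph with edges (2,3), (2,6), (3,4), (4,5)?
2 (attained at vertices 2, 3, 4)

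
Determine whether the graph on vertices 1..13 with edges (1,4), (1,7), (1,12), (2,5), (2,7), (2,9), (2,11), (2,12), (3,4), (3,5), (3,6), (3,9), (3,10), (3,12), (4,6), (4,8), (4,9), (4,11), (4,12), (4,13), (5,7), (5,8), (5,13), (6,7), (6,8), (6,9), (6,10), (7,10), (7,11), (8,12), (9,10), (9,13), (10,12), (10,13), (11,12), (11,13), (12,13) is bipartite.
No (odd cycle of length 3: 4 -> 1 -> 12 -> 4)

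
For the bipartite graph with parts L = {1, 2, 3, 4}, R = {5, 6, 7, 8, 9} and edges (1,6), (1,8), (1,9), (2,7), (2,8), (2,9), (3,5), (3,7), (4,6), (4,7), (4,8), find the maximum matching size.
4 (matching: (1,9), (2,8), (3,7), (4,6); upper bound min(|L|,|R|) = min(4,5) = 4)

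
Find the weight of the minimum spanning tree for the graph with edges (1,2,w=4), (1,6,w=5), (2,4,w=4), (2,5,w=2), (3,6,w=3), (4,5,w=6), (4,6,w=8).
18 (MST edges: (1,2,w=4), (1,6,w=5), (2,4,w=4), (2,5,w=2), (3,6,w=3); sum of weights 4 + 5 + 4 + 2 + 3 = 18)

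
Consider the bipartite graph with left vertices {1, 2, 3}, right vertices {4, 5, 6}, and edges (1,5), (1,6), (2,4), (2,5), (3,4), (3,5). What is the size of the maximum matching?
3 (matching: (1,6), (2,5), (3,4); upper bound min(|L|,|R|) = min(3,3) = 3)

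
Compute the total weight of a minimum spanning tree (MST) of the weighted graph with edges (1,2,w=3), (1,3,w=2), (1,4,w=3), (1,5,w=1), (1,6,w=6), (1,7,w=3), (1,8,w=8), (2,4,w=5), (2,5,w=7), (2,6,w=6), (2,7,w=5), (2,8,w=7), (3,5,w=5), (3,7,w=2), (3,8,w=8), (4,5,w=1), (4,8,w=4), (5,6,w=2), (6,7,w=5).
15 (MST edges: (1,2,w=3), (1,3,w=2), (1,5,w=1), (3,7,w=2), (4,5,w=1), (4,8,w=4), (5,6,w=2); sum of weights 3 + 2 + 1 + 2 + 1 + 4 + 2 = 15)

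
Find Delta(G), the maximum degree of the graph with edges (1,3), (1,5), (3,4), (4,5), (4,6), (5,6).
3 (attained at vertices 4, 5)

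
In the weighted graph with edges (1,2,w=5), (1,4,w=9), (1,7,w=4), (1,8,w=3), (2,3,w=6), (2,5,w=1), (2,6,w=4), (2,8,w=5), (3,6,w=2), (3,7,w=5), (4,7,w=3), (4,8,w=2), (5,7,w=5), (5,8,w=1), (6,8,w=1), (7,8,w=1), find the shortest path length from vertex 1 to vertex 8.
3 (path: 1 -> 8; weights 3 = 3)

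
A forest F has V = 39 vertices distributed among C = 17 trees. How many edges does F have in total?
22 (Each of the 17 component trees on V_i vertices has V_i - 1 edges; summing gives V - C = 39 - 17 = 22)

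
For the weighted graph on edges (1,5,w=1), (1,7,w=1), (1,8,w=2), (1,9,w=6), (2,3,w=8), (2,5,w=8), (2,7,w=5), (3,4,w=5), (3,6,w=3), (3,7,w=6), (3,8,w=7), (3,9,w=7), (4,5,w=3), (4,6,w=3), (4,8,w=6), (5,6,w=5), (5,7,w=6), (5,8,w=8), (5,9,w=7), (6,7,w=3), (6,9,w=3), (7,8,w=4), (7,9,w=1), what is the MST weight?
19 (MST edges: (1,5,w=1), (1,7,w=1), (1,8,w=2), (2,7,w=5), (3,6,w=3), (4,5,w=3), (4,6,w=3), (7,9,w=1); sum of weights 1 + 1 + 2 + 5 + 3 + 3 + 3 + 1 = 19)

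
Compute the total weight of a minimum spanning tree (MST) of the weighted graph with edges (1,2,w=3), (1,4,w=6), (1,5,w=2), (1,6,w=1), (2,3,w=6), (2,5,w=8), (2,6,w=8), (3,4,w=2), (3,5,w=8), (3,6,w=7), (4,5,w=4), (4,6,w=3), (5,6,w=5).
11 (MST edges: (1,2,w=3), (1,5,w=2), (1,6,w=1), (3,4,w=2), (4,6,w=3); sum of weights 3 + 2 + 1 + 2 + 3 = 11)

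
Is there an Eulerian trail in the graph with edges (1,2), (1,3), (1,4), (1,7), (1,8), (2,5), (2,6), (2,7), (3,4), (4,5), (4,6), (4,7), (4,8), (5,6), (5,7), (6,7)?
Yes (the graph is connected and exactly 2 vertices have odd degree: {1, 7}; any Eulerian path must start and end at those)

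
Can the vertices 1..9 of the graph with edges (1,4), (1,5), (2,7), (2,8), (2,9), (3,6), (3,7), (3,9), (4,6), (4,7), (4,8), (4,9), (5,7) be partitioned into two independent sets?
Yes. Partition: {1, 6, 7, 8, 9}, {2, 3, 4, 5}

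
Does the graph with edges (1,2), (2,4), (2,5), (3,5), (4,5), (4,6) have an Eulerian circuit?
No (6 vertices have odd degree: {1, 2, 3, 4, 5, 6}; Eulerian circuit requires 0)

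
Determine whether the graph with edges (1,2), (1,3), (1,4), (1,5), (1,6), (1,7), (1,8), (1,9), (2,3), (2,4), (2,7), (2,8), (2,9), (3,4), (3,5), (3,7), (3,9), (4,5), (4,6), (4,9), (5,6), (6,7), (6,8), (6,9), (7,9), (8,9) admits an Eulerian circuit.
No (2 vertices have odd degree: {7, 9}; Eulerian circuit requires 0)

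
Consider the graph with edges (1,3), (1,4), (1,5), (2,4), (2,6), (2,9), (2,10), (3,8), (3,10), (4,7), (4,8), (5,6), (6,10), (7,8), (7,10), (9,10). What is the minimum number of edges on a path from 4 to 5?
2 (path: 4 -> 1 -> 5, 2 edges)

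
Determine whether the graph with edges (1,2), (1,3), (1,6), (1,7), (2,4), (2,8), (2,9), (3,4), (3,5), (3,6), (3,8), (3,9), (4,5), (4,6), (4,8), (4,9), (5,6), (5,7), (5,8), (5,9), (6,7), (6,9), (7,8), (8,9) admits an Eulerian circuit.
Yes (the graph is connected and all 9 vertices have even degree)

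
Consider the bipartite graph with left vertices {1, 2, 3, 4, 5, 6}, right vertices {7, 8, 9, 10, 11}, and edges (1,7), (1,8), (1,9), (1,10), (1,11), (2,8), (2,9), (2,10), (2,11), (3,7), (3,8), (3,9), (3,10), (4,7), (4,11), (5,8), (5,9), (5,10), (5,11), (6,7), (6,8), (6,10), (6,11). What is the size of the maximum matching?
5 (matching: (1,11), (2,10), (3,9), (4,7), (5,8); upper bound min(|L|,|R|) = min(6,5) = 5)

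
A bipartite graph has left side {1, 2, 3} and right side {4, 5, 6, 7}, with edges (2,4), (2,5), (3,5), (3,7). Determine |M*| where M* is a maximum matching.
2 (matching: (2,5), (3,7); upper bound min(|L|,|R|) = min(3,4) = 3)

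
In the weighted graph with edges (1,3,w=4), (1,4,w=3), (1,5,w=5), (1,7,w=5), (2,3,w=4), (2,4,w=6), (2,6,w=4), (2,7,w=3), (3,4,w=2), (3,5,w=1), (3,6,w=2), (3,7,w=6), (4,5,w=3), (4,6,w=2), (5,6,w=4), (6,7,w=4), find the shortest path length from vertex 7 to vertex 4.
6 (path: 7 -> 6 -> 4; weights 4 + 2 = 6)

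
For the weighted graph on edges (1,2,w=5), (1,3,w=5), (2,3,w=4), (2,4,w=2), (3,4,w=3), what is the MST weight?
10 (MST edges: (1,3,w=5), (2,4,w=2), (3,4,w=3); sum of weights 5 + 2 + 3 = 10)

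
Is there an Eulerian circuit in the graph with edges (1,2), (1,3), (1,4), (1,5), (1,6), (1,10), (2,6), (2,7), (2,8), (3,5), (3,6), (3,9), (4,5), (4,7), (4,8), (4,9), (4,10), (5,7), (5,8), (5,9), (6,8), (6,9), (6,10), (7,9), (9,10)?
Yes (the graph is connected and all 10 vertices have even degree)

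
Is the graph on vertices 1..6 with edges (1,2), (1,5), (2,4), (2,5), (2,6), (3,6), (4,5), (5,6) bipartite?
No (odd cycle of length 3: 5 -> 1 -> 2 -> 5)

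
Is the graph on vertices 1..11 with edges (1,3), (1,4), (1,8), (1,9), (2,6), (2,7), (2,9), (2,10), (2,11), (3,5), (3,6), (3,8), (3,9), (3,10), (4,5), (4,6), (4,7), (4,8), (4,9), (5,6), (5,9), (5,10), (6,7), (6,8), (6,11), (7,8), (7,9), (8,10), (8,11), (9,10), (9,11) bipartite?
No (odd cycle of length 3: 9 -> 1 -> 3 -> 9)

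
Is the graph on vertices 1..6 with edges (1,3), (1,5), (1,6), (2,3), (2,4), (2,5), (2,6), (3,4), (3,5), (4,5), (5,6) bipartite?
No (odd cycle of length 3: 5 -> 1 -> 3 -> 5)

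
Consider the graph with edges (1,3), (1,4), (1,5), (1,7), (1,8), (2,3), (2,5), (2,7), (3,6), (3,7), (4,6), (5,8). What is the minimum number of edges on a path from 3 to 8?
2 (path: 3 -> 1 -> 8, 2 edges)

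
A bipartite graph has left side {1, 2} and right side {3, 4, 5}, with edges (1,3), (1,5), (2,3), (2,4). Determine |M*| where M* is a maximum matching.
2 (matching: (1,5), (2,4); upper bound min(|L|,|R|) = min(2,3) = 2)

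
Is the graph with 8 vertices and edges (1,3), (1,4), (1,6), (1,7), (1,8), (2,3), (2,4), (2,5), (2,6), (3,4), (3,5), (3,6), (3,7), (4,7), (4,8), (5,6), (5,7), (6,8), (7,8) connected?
Yes (BFS from 1 visits [1, 3, 4, 6, 7, 8, 2, 5] — all 8 vertices reached)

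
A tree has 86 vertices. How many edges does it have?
85 (A tree on V vertices has V - 1 edges, so 86 - 1 = 85)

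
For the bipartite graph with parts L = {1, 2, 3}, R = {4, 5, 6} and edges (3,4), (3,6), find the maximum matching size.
1 (matching: (3,6); upper bound min(|L|,|R|) = min(3,3) = 3)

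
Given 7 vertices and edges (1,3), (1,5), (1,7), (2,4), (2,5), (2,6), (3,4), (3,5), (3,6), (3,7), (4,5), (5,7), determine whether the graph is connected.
Yes (BFS from 1 visits [1, 3, 5, 7, 4, 6, 2] — all 7 vertices reached)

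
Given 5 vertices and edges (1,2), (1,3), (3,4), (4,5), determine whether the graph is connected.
Yes (BFS from 1 visits [1, 2, 3, 4, 5] — all 5 vertices reached)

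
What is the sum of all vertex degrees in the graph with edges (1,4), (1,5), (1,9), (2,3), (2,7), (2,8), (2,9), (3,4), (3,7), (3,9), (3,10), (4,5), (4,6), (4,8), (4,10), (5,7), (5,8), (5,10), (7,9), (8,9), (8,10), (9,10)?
44 (handshake: sum of degrees = 2|E| = 2 x 22 = 44)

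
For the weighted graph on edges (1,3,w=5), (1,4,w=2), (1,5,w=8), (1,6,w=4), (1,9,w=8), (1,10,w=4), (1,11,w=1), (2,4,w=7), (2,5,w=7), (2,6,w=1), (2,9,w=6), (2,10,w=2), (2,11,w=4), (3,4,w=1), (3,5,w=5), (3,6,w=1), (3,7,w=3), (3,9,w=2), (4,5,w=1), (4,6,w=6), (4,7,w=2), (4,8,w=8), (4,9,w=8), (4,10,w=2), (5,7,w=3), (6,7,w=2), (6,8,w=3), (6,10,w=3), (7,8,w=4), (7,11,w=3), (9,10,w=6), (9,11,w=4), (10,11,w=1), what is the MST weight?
15 (MST edges: (1,4,w=2), (1,11,w=1), (2,6,w=1), (3,4,w=1), (3,6,w=1), (3,9,w=2), (4,5,w=1), (4,7,w=2), (6,8,w=3), (10,11,w=1); sum of weights 2 + 1 + 1 + 1 + 1 + 2 + 1 + 2 + 3 + 1 = 15)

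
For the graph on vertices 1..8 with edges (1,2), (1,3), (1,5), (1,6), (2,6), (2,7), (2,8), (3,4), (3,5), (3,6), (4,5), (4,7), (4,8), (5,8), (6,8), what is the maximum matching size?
4 (matching: (1,5), (2,7), (3,6), (4,8); upper bound floor(n/2) = floor(8/2) = 4)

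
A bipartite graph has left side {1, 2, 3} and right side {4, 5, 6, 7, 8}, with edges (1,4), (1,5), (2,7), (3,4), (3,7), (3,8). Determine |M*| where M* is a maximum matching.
3 (matching: (1,5), (2,7), (3,8); upper bound min(|L|,|R|) = min(3,5) = 3)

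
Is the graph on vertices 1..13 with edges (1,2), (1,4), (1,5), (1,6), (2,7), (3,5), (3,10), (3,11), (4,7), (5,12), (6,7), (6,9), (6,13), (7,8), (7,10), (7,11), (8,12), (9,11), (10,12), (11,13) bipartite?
Yes. Partition: {1, 3, 7, 9, 12, 13}, {2, 4, 5, 6, 8, 10, 11}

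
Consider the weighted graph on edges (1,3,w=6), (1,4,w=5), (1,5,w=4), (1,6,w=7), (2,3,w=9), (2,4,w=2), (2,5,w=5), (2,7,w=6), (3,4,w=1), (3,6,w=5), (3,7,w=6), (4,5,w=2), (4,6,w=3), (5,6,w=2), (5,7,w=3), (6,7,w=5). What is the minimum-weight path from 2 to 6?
5 (path: 2 -> 4 -> 6; weights 2 + 3 = 5)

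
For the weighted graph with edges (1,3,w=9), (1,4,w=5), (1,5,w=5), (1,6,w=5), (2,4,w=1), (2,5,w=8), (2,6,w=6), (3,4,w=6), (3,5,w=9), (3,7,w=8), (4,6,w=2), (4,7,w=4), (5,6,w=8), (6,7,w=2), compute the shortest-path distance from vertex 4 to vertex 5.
9 (path: 4 -> 2 -> 5; weights 1 + 8 = 9)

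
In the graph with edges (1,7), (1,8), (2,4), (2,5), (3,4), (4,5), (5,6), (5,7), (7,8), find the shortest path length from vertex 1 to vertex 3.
4 (path: 1 -> 7 -> 5 -> 4 -> 3, 4 edges)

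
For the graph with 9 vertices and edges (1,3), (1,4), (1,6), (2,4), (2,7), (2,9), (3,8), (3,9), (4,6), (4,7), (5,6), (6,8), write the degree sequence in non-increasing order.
[4, 4, 3, 3, 3, 2, 2, 2, 1] (degrees: deg(1)=3, deg(2)=3, deg(3)=3, deg(4)=4, deg(5)=1, deg(6)=4, deg(7)=2, deg(8)=2, deg(9)=2)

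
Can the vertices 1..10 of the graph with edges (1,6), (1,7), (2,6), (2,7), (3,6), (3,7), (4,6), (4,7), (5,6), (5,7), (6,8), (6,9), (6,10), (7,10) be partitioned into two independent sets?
Yes. Partition: {1, 2, 3, 4, 5, 8, 9, 10}, {6, 7}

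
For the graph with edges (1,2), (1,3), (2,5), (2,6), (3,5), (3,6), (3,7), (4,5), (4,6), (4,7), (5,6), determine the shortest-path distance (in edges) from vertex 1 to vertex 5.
2 (path: 1 -> 2 -> 5, 2 edges)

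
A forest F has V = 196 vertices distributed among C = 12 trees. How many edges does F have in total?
184 (Each of the 12 component trees on V_i vertices has V_i - 1 edges; summing gives V - C = 196 - 12 = 184)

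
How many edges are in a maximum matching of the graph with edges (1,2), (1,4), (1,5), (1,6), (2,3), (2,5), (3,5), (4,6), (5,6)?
3 (matching: (1,5), (2,3), (4,6); upper bound floor(n/2) = floor(6/2) = 3)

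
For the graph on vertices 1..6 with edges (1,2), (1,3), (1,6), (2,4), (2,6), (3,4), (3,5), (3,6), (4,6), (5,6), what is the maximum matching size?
3 (matching: (1,6), (2,4), (3,5); upper bound floor(n/2) = floor(6/2) = 3)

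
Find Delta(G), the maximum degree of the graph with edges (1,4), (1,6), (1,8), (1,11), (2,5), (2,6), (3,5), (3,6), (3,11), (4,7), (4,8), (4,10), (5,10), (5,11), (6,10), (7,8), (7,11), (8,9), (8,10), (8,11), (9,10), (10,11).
6 (attained at vertices 8, 10, 11)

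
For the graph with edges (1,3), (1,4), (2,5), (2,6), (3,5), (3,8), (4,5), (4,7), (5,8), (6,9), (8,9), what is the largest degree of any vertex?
4 (attained at vertex 5)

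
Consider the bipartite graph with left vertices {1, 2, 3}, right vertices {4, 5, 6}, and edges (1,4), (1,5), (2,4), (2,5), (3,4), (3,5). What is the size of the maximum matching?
2 (matching: (1,5), (2,4); upper bound min(|L|,|R|) = min(3,3) = 3)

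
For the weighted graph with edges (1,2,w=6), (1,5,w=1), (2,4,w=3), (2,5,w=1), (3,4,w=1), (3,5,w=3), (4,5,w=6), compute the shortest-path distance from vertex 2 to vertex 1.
2 (path: 2 -> 5 -> 1; weights 1 + 1 = 2)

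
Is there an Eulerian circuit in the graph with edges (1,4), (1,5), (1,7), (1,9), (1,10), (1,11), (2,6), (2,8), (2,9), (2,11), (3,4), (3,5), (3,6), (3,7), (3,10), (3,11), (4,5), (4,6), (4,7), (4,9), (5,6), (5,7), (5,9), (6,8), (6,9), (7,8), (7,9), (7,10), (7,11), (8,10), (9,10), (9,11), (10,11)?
Yes (the graph is connected and all 11 vertices have even degree)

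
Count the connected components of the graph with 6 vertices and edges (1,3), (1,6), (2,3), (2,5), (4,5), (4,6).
1 (components: {1, 2, 3, 4, 5, 6})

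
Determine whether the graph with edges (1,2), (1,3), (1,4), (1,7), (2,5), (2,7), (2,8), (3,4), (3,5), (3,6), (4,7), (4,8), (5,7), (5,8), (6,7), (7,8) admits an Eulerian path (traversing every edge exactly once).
Yes — and in fact it has an Eulerian circuit (the graph is connected and all 8 vertices have even degree)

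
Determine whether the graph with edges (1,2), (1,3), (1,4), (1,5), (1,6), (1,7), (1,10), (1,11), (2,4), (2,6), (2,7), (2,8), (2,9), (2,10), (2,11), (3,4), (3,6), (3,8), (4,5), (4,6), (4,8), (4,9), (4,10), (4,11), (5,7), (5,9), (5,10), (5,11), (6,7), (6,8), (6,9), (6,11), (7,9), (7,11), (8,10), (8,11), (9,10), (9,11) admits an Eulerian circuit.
No (2 vertices have odd degree: {4, 9}; Eulerian circuit requires 0)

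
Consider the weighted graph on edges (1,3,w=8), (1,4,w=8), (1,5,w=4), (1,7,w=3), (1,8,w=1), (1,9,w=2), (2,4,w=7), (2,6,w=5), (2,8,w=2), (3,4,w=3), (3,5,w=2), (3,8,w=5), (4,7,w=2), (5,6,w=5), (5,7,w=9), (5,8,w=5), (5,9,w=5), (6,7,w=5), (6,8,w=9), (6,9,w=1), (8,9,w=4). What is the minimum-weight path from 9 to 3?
7 (path: 9 -> 5 -> 3; weights 5 + 2 = 7)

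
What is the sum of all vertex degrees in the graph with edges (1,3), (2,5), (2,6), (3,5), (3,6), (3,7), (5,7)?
14 (handshake: sum of degrees = 2|E| = 2 x 7 = 14)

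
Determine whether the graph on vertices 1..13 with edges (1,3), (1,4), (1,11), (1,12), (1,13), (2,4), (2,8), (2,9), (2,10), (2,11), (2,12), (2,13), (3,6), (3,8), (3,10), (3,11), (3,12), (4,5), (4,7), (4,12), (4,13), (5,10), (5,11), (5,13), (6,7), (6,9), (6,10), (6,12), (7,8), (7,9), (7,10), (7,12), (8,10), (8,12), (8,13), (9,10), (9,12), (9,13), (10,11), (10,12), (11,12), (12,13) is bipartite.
No (odd cycle of length 3: 3 -> 1 -> 11 -> 3)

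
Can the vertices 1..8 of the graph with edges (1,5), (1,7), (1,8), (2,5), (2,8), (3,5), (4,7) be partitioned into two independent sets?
Yes. Partition: {1, 2, 3, 4, 6}, {5, 7, 8}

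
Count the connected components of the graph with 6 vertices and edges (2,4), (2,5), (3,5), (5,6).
2 (components: {1}, {2, 3, 4, 5, 6})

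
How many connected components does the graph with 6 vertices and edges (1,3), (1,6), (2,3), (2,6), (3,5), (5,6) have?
2 (components: {1, 2, 3, 5, 6}, {4})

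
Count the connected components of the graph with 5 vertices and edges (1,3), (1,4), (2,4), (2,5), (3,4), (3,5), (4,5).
1 (components: {1, 2, 3, 4, 5})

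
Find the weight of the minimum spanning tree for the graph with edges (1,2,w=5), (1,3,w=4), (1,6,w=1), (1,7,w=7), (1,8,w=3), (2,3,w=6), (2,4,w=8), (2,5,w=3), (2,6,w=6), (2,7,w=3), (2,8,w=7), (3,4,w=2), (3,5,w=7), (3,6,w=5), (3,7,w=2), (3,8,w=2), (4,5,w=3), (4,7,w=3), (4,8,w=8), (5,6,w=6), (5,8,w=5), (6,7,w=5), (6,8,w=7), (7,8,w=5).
16 (MST edges: (1,6,w=1), (1,8,w=3), (2,5,w=3), (2,7,w=3), (3,4,w=2), (3,7,w=2), (3,8,w=2); sum of weights 1 + 3 + 3 + 3 + 2 + 2 + 2 = 16)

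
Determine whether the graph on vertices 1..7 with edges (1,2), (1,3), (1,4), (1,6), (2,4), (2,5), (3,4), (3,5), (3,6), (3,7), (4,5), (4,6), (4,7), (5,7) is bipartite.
No (odd cycle of length 3: 3 -> 1 -> 4 -> 3)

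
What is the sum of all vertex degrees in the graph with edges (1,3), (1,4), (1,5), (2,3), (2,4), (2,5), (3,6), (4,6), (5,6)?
18 (handshake: sum of degrees = 2|E| = 2 x 9 = 18)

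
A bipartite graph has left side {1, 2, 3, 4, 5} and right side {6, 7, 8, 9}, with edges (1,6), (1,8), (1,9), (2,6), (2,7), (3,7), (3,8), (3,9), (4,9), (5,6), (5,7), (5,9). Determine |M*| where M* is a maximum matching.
4 (matching: (1,9), (2,7), (3,8), (5,6); upper bound min(|L|,|R|) = min(5,4) = 4)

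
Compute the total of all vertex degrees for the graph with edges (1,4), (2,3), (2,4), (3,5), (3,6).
10 (handshake: sum of degrees = 2|E| = 2 x 5 = 10)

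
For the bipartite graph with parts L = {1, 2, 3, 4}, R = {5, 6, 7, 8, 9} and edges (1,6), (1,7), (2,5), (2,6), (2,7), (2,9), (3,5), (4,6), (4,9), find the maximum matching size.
4 (matching: (1,7), (2,9), (3,5), (4,6); upper bound min(|L|,|R|) = min(4,5) = 4)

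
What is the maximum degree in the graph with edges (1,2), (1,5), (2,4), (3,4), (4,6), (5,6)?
3 (attained at vertex 4)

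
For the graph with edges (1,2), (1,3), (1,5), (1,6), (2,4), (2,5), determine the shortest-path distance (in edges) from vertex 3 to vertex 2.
2 (path: 3 -> 1 -> 2, 2 edges)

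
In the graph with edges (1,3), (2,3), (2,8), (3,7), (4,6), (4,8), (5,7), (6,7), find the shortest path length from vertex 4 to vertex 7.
2 (path: 4 -> 6 -> 7, 2 edges)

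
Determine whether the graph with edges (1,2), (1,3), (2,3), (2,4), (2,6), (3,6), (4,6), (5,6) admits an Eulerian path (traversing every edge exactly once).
Yes (the graph is connected and exactly 2 vertices have odd degree: {3, 5}; any Eulerian path must start and end at those)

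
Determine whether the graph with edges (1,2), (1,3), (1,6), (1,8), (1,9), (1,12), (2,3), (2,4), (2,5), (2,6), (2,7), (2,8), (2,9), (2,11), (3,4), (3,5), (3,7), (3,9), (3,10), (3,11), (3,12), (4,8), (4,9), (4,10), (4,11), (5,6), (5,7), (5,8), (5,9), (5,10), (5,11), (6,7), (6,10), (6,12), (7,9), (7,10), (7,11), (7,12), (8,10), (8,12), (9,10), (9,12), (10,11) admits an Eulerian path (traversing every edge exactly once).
Yes (the graph is connected and exactly 2 vertices have odd degree: {2, 3}; any Eulerian path must start and end at those)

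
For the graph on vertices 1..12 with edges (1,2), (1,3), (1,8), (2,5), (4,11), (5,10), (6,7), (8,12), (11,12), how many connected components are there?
3 (components: {1, 2, 3, 4, 5, 8, 10, 11, 12}, {6, 7}, {9})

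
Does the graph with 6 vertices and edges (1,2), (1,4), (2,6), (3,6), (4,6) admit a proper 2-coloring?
Yes. Partition: {1, 5, 6}, {2, 3, 4}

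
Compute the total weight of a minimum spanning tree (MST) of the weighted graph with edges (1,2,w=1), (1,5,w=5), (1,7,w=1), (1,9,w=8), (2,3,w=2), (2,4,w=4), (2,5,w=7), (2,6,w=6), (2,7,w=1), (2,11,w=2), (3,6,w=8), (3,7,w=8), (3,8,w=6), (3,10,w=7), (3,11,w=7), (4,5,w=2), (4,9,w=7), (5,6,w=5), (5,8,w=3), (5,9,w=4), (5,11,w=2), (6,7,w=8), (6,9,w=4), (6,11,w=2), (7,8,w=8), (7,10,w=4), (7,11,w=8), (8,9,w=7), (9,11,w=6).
23 (MST edges: (1,2,w=1), (1,7,w=1), (2,3,w=2), (2,11,w=2), (4,5,w=2), (5,8,w=3), (5,9,w=4), (5,11,w=2), (6,11,w=2), (7,10,w=4); sum of weights 1 + 1 + 2 + 2 + 2 + 3 + 4 + 2 + 2 + 4 = 23)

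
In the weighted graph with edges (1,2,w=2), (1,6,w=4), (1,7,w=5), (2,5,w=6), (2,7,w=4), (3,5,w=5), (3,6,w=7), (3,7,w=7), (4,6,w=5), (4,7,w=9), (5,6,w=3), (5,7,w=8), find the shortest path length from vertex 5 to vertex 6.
3 (path: 5 -> 6; weights 3 = 3)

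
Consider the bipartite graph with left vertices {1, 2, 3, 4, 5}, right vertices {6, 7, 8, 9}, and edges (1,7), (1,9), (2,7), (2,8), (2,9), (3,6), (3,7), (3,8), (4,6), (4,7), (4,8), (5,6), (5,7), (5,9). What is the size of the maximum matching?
4 (matching: (1,9), (2,8), (3,7), (4,6); upper bound min(|L|,|R|) = min(5,4) = 4)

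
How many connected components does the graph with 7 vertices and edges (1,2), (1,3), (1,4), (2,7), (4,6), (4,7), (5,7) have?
1 (components: {1, 2, 3, 4, 5, 6, 7})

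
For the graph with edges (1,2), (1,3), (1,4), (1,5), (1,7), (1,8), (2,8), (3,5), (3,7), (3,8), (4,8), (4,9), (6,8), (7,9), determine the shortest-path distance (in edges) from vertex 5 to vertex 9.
3 (path: 5 -> 3 -> 7 -> 9, 3 edges)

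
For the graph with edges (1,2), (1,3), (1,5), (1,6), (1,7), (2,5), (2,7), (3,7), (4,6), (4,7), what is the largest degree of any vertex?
5 (attained at vertex 1)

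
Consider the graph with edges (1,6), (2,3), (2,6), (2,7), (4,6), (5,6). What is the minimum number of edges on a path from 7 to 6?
2 (path: 7 -> 2 -> 6, 2 edges)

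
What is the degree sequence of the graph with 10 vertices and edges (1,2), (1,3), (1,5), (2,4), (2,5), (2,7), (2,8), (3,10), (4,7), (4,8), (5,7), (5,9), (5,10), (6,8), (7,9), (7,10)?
[5, 5, 5, 3, 3, 3, 3, 2, 2, 1] (degrees: deg(1)=3, deg(2)=5, deg(3)=2, deg(4)=3, deg(5)=5, deg(6)=1, deg(7)=5, deg(8)=3, deg(9)=2, deg(10)=3)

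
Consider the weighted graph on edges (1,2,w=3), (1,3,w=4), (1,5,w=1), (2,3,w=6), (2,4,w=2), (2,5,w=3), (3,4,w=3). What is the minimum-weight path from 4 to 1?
5 (path: 4 -> 2 -> 1; weights 2 + 3 = 5)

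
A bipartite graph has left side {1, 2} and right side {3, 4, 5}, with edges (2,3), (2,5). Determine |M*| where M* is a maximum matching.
1 (matching: (2,5); upper bound min(|L|,|R|) = min(2,3) = 2)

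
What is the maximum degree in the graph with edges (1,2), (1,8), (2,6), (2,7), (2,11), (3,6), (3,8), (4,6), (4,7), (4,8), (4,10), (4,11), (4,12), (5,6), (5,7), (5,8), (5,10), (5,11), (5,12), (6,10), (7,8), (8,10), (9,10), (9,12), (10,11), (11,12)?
6 (attained at vertices 4, 5, 8, 10)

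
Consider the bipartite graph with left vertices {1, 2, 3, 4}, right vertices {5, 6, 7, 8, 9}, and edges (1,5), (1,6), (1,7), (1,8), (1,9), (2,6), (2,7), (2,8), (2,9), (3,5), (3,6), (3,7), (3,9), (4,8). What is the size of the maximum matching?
4 (matching: (1,9), (2,6), (3,7), (4,8); upper bound min(|L|,|R|) = min(4,5) = 4)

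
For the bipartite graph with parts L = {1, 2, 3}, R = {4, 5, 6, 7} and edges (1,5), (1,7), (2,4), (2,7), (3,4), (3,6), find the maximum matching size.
3 (matching: (1,5), (2,7), (3,6); upper bound min(|L|,|R|) = min(3,4) = 3)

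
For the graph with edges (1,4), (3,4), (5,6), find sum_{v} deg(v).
6 (handshake: sum of degrees = 2|E| = 2 x 3 = 6)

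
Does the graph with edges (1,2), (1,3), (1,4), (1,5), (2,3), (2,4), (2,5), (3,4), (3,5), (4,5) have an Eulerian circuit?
Yes (the graph is connected and all 5 vertices have even degree)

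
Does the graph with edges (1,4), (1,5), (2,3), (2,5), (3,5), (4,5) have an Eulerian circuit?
Yes (the graph is connected and all 5 vertices have even degree)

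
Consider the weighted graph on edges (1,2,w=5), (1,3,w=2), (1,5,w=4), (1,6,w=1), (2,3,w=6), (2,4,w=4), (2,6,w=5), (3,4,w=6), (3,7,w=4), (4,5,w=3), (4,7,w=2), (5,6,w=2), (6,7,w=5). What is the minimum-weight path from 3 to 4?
6 (path: 3 -> 4; weights 6 = 6)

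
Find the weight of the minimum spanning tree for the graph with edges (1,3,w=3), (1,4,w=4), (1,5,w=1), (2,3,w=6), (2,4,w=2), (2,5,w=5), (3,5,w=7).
10 (MST edges: (1,3,w=3), (1,4,w=4), (1,5,w=1), (2,4,w=2); sum of weights 3 + 4 + 1 + 2 = 10)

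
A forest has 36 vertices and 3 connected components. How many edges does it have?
33 (Each of the 3 component trees on V_i vertices has V_i - 1 edges; summing gives V - C = 36 - 3 = 33)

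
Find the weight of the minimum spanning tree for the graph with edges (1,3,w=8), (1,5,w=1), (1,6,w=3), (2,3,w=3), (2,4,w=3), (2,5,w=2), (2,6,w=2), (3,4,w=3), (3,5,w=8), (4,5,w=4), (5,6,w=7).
11 (MST edges: (1,5,w=1), (2,3,w=3), (2,4,w=3), (2,5,w=2), (2,6,w=2); sum of weights 1 + 3 + 3 + 2 + 2 = 11)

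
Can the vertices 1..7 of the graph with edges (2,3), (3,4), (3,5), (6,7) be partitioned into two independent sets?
Yes. Partition: {1, 2, 4, 5, 6}, {3, 7}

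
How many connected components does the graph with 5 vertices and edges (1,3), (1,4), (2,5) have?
2 (components: {1, 3, 4}, {2, 5})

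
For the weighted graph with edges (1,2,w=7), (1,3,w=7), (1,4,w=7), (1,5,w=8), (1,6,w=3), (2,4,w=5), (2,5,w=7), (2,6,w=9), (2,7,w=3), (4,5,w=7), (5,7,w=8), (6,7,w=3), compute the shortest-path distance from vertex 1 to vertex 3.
7 (path: 1 -> 3; weights 7 = 7)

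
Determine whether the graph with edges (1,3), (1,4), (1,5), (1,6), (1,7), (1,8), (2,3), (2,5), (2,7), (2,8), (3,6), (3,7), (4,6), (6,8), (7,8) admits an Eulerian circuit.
Yes (the graph is connected and all 8 vertices have even degree)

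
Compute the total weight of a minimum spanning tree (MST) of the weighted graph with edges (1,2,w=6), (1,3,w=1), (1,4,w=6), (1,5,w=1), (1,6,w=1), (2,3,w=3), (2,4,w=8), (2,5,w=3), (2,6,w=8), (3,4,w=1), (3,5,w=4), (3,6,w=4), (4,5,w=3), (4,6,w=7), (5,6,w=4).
7 (MST edges: (1,3,w=1), (1,5,w=1), (1,6,w=1), (2,3,w=3), (3,4,w=1); sum of weights 1 + 1 + 1 + 3 + 1 = 7)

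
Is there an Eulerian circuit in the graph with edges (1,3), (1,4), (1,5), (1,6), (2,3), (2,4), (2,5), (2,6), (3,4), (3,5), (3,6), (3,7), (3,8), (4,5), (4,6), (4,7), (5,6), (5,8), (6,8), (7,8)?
No (2 vertices have odd degree: {3, 7}; Eulerian circuit requires 0)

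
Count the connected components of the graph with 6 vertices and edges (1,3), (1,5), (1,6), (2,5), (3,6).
2 (components: {1, 2, 3, 5, 6}, {4})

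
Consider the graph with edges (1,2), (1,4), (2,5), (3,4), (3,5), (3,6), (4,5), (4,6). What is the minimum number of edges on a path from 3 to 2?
2 (path: 3 -> 5 -> 2, 2 edges)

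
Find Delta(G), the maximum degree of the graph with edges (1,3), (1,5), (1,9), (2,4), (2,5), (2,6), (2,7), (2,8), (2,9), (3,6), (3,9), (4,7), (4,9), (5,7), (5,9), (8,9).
6 (attained at vertices 2, 9)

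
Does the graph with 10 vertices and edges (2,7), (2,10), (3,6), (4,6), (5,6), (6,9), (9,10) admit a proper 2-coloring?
Yes. Partition: {1, 2, 3, 4, 5, 8, 9}, {6, 7, 10}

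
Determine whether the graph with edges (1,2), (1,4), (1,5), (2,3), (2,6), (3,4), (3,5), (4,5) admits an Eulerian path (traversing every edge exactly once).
No (6 vertices have odd degree: {1, 2, 3, 4, 5, 6}; Eulerian path requires 0 or 2)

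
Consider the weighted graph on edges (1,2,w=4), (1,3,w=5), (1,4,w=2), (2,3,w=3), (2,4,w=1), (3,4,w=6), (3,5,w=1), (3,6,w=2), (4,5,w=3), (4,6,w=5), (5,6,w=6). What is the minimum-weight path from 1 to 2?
3 (path: 1 -> 4 -> 2; weights 2 + 1 = 3)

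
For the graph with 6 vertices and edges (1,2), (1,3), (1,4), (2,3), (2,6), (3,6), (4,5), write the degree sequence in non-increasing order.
[3, 3, 3, 2, 2, 1] (degrees: deg(1)=3, deg(2)=3, deg(3)=3, deg(4)=2, deg(5)=1, deg(6)=2)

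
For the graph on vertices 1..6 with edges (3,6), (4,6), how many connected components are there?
4 (components: {1}, {2}, {3, 4, 6}, {5})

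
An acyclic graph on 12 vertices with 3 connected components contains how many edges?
9 (Each of the 3 component trees on V_i vertices has V_i - 1 edges; summing gives V - C = 12 - 3 = 9)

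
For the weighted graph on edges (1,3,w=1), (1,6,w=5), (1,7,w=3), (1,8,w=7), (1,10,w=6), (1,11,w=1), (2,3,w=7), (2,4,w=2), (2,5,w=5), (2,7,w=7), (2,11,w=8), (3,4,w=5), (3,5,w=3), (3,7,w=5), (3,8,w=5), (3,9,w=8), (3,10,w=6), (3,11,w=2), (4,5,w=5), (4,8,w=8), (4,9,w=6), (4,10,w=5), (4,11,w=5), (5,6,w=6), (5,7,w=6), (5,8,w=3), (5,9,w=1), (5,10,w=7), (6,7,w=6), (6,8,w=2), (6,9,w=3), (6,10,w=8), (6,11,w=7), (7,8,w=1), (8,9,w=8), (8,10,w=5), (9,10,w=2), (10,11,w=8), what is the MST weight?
21 (MST edges: (1,3,w=1), (1,7,w=3), (1,11,w=1), (2,4,w=2), (2,5,w=5), (3,5,w=3), (5,9,w=1), (6,8,w=2), (7,8,w=1), (9,10,w=2); sum of weights 1 + 3 + 1 + 2 + 5 + 3 + 1 + 2 + 1 + 2 = 21)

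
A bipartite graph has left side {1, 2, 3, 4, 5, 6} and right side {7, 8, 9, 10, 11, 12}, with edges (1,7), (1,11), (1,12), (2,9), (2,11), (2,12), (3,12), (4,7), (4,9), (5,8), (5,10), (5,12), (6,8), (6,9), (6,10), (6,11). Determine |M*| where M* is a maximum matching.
6 (matching: (1,7), (2,11), (3,12), (4,9), (5,10), (6,8); upper bound min(|L|,|R|) = min(6,6) = 6)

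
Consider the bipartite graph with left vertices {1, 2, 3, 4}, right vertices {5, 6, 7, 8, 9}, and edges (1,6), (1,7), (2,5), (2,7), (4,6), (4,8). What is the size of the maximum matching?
3 (matching: (1,6), (2,7), (4,8); upper bound min(|L|,|R|) = min(4,5) = 4)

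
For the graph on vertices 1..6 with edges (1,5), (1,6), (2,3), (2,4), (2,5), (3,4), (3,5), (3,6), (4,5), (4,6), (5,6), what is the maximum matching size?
3 (matching: (1,5), (2,4), (3,6); upper bound floor(n/2) = floor(6/2) = 3)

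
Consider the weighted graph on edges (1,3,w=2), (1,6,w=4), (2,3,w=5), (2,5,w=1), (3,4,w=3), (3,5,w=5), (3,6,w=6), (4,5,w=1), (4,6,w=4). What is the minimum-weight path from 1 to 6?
4 (path: 1 -> 6; weights 4 = 4)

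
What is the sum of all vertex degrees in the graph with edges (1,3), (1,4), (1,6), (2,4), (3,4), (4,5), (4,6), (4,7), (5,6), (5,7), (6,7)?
22 (handshake: sum of degrees = 2|E| = 2 x 11 = 22)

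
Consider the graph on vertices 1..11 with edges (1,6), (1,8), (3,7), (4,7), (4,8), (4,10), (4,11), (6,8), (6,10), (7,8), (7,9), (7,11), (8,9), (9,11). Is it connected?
No, it has 3 components: {1, 3, 4, 6, 7, 8, 9, 10, 11}, {2}, {5}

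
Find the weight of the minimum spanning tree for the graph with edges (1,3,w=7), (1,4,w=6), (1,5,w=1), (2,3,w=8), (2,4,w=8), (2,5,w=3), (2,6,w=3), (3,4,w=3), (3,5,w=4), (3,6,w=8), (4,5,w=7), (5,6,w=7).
14 (MST edges: (1,5,w=1), (2,5,w=3), (2,6,w=3), (3,4,w=3), (3,5,w=4); sum of weights 1 + 3 + 3 + 3 + 4 = 14)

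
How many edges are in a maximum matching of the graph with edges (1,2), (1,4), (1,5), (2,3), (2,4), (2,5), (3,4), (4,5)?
2 (matching: (2,5), (3,4); upper bound floor(n/2) = floor(5/2) = 2)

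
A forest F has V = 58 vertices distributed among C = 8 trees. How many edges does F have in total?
50 (Each of the 8 component trees on V_i vertices has V_i - 1 edges; summing gives V - C = 58 - 8 = 50)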